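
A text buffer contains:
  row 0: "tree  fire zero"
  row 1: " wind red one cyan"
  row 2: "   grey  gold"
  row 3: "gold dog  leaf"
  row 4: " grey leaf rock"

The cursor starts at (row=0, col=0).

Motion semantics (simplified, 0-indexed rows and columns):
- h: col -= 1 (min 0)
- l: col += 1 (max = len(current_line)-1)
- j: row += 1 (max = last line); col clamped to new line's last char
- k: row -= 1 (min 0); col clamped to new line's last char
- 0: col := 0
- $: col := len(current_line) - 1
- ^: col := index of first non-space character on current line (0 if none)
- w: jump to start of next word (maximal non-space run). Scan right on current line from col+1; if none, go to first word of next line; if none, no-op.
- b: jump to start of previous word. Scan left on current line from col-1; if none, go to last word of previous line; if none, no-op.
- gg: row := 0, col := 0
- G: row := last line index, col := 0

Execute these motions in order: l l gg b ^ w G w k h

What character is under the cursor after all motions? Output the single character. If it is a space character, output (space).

Answer: g

Derivation:
After 1 (l): row=0 col=1 char='r'
After 2 (l): row=0 col=2 char='e'
After 3 (gg): row=0 col=0 char='t'
After 4 (b): row=0 col=0 char='t'
After 5 (^): row=0 col=0 char='t'
After 6 (w): row=0 col=6 char='f'
After 7 (G): row=4 col=0 char='_'
After 8 (w): row=4 col=1 char='g'
After 9 (k): row=3 col=1 char='o'
After 10 (h): row=3 col=0 char='g'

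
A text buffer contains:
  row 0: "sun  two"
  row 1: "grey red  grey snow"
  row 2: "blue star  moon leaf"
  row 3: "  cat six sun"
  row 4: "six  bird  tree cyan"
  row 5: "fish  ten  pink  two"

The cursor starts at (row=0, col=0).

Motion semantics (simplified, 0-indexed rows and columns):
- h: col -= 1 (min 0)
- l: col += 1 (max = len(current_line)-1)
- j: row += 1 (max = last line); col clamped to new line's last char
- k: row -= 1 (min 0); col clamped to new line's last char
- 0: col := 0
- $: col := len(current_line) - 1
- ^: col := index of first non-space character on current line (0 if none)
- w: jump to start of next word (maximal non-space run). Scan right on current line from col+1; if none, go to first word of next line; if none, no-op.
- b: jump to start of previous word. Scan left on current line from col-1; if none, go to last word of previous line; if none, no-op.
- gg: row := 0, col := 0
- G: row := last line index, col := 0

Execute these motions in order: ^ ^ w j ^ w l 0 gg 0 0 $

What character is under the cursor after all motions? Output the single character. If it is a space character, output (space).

After 1 (^): row=0 col=0 char='s'
After 2 (^): row=0 col=0 char='s'
After 3 (w): row=0 col=5 char='t'
After 4 (j): row=1 col=5 char='r'
After 5 (^): row=1 col=0 char='g'
After 6 (w): row=1 col=5 char='r'
After 7 (l): row=1 col=6 char='e'
After 8 (0): row=1 col=0 char='g'
After 9 (gg): row=0 col=0 char='s'
After 10 (0): row=0 col=0 char='s'
After 11 (0): row=0 col=0 char='s'
After 12 ($): row=0 col=7 char='o'

Answer: o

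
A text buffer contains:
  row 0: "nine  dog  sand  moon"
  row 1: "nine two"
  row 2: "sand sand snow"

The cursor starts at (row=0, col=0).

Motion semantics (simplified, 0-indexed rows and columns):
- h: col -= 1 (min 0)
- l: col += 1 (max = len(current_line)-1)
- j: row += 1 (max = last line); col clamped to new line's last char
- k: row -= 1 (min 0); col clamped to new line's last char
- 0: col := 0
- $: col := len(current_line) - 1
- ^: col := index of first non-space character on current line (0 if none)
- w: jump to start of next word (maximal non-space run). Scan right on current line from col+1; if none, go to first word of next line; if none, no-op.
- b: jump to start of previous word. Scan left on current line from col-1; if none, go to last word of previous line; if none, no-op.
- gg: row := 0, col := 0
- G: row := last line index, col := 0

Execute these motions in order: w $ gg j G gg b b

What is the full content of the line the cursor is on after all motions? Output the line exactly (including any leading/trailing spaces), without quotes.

Answer: nine  dog  sand  moon

Derivation:
After 1 (w): row=0 col=6 char='d'
After 2 ($): row=0 col=20 char='n'
After 3 (gg): row=0 col=0 char='n'
After 4 (j): row=1 col=0 char='n'
After 5 (G): row=2 col=0 char='s'
After 6 (gg): row=0 col=0 char='n'
After 7 (b): row=0 col=0 char='n'
After 8 (b): row=0 col=0 char='n'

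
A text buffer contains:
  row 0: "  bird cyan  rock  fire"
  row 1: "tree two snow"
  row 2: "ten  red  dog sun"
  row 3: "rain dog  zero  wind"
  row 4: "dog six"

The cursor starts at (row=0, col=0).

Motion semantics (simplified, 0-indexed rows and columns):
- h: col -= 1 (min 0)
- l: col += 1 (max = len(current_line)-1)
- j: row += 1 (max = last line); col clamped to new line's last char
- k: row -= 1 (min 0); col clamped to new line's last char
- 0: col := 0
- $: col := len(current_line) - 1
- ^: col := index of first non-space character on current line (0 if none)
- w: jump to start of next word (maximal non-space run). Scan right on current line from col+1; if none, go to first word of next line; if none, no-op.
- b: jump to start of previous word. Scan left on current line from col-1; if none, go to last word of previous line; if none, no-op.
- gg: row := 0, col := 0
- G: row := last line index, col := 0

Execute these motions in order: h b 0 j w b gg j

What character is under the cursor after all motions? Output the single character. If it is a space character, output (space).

After 1 (h): row=0 col=0 char='_'
After 2 (b): row=0 col=0 char='_'
After 3 (0): row=0 col=0 char='_'
After 4 (j): row=1 col=0 char='t'
After 5 (w): row=1 col=5 char='t'
After 6 (b): row=1 col=0 char='t'
After 7 (gg): row=0 col=0 char='_'
After 8 (j): row=1 col=0 char='t'

Answer: t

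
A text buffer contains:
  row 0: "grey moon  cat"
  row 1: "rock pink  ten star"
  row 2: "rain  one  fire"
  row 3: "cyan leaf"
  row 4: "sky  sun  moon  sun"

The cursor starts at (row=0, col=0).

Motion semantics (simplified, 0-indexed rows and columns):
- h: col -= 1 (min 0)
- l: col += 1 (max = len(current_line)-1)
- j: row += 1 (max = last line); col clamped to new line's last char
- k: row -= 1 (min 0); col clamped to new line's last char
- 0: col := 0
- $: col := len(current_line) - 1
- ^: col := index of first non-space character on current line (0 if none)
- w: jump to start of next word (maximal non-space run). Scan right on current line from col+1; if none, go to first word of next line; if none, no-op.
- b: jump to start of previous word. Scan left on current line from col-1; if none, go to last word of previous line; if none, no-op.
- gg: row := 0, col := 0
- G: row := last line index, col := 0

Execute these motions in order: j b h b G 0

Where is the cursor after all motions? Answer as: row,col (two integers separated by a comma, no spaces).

After 1 (j): row=1 col=0 char='r'
After 2 (b): row=0 col=11 char='c'
After 3 (h): row=0 col=10 char='_'
After 4 (b): row=0 col=5 char='m'
After 5 (G): row=4 col=0 char='s'
After 6 (0): row=4 col=0 char='s'

Answer: 4,0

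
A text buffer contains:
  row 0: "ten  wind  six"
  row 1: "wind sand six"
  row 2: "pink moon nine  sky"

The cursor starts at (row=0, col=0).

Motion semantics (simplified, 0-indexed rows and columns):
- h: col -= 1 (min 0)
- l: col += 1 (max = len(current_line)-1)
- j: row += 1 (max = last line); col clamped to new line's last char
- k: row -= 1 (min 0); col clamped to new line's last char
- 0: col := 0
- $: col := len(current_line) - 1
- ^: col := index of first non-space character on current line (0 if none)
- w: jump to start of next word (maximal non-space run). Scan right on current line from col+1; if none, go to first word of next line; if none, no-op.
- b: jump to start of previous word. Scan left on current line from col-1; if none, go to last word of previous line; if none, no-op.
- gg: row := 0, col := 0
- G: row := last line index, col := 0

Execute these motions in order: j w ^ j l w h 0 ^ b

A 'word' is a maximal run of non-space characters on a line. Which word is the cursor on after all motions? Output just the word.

Answer: six

Derivation:
After 1 (j): row=1 col=0 char='w'
After 2 (w): row=1 col=5 char='s'
After 3 (^): row=1 col=0 char='w'
After 4 (j): row=2 col=0 char='p'
After 5 (l): row=2 col=1 char='i'
After 6 (w): row=2 col=5 char='m'
After 7 (h): row=2 col=4 char='_'
After 8 (0): row=2 col=0 char='p'
After 9 (^): row=2 col=0 char='p'
After 10 (b): row=1 col=10 char='s'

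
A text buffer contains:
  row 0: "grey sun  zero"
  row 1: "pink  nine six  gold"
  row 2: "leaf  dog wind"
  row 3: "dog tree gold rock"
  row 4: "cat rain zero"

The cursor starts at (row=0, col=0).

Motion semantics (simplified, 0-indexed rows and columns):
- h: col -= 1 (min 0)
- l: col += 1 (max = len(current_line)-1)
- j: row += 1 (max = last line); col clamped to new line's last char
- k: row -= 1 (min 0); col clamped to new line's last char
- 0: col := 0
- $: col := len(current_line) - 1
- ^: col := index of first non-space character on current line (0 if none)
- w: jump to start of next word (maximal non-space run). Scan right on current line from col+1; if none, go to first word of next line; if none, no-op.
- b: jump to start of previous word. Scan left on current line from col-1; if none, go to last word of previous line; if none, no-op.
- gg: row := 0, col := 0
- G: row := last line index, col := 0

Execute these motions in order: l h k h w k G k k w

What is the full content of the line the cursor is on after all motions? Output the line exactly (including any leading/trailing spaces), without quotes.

Answer: leaf  dog wind

Derivation:
After 1 (l): row=0 col=1 char='r'
After 2 (h): row=0 col=0 char='g'
After 3 (k): row=0 col=0 char='g'
After 4 (h): row=0 col=0 char='g'
After 5 (w): row=0 col=5 char='s'
After 6 (k): row=0 col=5 char='s'
After 7 (G): row=4 col=0 char='c'
After 8 (k): row=3 col=0 char='d'
After 9 (k): row=2 col=0 char='l'
After 10 (w): row=2 col=6 char='d'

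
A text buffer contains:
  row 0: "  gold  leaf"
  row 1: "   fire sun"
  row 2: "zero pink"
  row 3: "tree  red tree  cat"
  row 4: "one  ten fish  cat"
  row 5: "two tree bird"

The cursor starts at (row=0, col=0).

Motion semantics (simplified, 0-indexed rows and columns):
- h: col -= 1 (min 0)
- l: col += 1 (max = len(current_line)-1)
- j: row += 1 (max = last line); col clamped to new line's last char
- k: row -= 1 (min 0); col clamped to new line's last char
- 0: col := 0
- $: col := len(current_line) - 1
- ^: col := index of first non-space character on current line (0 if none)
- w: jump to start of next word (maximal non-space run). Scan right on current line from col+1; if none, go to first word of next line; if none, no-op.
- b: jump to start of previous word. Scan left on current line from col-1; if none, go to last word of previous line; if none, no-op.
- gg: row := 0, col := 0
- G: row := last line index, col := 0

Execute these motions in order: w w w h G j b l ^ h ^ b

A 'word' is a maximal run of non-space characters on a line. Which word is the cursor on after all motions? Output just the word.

Answer: cat

Derivation:
After 1 (w): row=0 col=2 char='g'
After 2 (w): row=0 col=8 char='l'
After 3 (w): row=1 col=3 char='f'
After 4 (h): row=1 col=2 char='_'
After 5 (G): row=5 col=0 char='t'
After 6 (j): row=5 col=0 char='t'
After 7 (b): row=4 col=15 char='c'
After 8 (l): row=4 col=16 char='a'
After 9 (^): row=4 col=0 char='o'
After 10 (h): row=4 col=0 char='o'
After 11 (^): row=4 col=0 char='o'
After 12 (b): row=3 col=16 char='c'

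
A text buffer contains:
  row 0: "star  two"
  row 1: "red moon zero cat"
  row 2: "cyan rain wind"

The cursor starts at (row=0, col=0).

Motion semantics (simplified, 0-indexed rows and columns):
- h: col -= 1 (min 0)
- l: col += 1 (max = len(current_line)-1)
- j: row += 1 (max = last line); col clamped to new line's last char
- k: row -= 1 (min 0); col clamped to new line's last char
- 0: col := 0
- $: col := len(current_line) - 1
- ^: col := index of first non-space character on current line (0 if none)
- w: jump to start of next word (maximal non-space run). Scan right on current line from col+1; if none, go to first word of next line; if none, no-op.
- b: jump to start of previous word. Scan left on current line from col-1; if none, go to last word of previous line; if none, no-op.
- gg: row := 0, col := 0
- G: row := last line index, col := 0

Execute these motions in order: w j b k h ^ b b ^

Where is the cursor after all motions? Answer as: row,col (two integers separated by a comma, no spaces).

Answer: 0,0

Derivation:
After 1 (w): row=0 col=6 char='t'
After 2 (j): row=1 col=6 char='o'
After 3 (b): row=1 col=4 char='m'
After 4 (k): row=0 col=4 char='_'
After 5 (h): row=0 col=3 char='r'
After 6 (^): row=0 col=0 char='s'
After 7 (b): row=0 col=0 char='s'
After 8 (b): row=0 col=0 char='s'
After 9 (^): row=0 col=0 char='s'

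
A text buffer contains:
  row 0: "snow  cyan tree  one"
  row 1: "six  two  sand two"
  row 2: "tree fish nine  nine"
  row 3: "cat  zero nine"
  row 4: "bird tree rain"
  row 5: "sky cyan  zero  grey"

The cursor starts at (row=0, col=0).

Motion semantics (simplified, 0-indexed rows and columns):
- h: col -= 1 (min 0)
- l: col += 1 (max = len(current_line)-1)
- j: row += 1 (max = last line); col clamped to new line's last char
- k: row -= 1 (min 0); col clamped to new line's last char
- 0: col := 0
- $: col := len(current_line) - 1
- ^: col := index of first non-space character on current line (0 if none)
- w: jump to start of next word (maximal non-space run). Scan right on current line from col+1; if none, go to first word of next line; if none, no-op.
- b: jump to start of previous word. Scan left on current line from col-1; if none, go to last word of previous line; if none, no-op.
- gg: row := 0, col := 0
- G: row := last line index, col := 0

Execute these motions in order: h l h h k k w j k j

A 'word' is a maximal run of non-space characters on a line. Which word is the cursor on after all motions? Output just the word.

Answer: two

Derivation:
After 1 (h): row=0 col=0 char='s'
After 2 (l): row=0 col=1 char='n'
After 3 (h): row=0 col=0 char='s'
After 4 (h): row=0 col=0 char='s'
After 5 (k): row=0 col=0 char='s'
After 6 (k): row=0 col=0 char='s'
After 7 (w): row=0 col=6 char='c'
After 8 (j): row=1 col=6 char='w'
After 9 (k): row=0 col=6 char='c'
After 10 (j): row=1 col=6 char='w'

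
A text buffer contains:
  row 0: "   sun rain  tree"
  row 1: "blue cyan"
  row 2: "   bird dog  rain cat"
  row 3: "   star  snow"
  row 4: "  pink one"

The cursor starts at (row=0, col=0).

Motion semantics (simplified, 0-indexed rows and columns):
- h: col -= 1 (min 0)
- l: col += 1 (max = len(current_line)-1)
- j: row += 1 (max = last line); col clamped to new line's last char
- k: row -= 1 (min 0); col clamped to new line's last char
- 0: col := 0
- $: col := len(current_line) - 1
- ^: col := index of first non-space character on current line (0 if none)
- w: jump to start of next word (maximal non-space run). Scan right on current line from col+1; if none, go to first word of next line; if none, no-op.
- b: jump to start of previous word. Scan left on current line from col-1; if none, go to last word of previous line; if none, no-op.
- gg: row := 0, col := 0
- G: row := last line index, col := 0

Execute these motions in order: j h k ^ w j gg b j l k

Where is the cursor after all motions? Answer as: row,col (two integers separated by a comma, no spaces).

Answer: 0,1

Derivation:
After 1 (j): row=1 col=0 char='b'
After 2 (h): row=1 col=0 char='b'
After 3 (k): row=0 col=0 char='_'
After 4 (^): row=0 col=3 char='s'
After 5 (w): row=0 col=7 char='r'
After 6 (j): row=1 col=7 char='a'
After 7 (gg): row=0 col=0 char='_'
After 8 (b): row=0 col=0 char='_'
After 9 (j): row=1 col=0 char='b'
After 10 (l): row=1 col=1 char='l'
After 11 (k): row=0 col=1 char='_'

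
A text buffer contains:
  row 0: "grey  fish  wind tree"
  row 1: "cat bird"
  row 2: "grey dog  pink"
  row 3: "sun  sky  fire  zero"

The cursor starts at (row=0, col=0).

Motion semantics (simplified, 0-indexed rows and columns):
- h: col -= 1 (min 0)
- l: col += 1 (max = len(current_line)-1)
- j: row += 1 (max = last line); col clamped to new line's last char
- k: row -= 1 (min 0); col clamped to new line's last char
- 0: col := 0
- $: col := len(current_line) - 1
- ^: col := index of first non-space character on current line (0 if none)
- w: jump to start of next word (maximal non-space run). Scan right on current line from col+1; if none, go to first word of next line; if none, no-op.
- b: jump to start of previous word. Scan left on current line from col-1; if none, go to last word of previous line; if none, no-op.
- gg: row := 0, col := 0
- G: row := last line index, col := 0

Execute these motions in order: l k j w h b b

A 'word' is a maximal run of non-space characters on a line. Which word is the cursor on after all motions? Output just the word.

After 1 (l): row=0 col=1 char='r'
After 2 (k): row=0 col=1 char='r'
After 3 (j): row=1 col=1 char='a'
After 4 (w): row=1 col=4 char='b'
After 5 (h): row=1 col=3 char='_'
After 6 (b): row=1 col=0 char='c'
After 7 (b): row=0 col=17 char='t'

Answer: tree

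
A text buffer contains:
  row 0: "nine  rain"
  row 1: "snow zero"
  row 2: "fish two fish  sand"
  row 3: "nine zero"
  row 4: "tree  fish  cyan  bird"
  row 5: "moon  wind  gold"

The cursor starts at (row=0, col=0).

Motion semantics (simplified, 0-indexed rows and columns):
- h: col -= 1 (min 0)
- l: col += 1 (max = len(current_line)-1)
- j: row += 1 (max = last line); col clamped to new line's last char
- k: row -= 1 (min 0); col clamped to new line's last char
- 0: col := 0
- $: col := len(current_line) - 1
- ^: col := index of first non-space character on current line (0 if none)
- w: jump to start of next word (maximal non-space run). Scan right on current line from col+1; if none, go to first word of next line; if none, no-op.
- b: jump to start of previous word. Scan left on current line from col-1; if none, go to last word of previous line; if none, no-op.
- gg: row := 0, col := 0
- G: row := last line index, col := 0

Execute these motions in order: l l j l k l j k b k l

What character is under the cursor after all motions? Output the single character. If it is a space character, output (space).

Answer: i

Derivation:
After 1 (l): row=0 col=1 char='i'
After 2 (l): row=0 col=2 char='n'
After 3 (j): row=1 col=2 char='o'
After 4 (l): row=1 col=3 char='w'
After 5 (k): row=0 col=3 char='e'
After 6 (l): row=0 col=4 char='_'
After 7 (j): row=1 col=4 char='_'
After 8 (k): row=0 col=4 char='_'
After 9 (b): row=0 col=0 char='n'
After 10 (k): row=0 col=0 char='n'
After 11 (l): row=0 col=1 char='i'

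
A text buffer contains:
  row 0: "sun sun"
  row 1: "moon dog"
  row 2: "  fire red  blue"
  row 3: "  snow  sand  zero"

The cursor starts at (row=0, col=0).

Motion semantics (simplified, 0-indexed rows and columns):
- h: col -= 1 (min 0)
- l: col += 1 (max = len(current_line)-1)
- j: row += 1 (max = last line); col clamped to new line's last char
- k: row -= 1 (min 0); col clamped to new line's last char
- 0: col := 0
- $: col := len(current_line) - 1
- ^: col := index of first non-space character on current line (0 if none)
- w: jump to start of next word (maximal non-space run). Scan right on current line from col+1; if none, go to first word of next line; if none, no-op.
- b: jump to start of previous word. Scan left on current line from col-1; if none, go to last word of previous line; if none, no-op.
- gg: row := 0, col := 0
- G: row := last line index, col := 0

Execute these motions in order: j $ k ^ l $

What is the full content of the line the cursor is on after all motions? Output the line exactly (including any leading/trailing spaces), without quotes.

Answer: sun sun

Derivation:
After 1 (j): row=1 col=0 char='m'
After 2 ($): row=1 col=7 char='g'
After 3 (k): row=0 col=6 char='n'
After 4 (^): row=0 col=0 char='s'
After 5 (l): row=0 col=1 char='u'
After 6 ($): row=0 col=6 char='n'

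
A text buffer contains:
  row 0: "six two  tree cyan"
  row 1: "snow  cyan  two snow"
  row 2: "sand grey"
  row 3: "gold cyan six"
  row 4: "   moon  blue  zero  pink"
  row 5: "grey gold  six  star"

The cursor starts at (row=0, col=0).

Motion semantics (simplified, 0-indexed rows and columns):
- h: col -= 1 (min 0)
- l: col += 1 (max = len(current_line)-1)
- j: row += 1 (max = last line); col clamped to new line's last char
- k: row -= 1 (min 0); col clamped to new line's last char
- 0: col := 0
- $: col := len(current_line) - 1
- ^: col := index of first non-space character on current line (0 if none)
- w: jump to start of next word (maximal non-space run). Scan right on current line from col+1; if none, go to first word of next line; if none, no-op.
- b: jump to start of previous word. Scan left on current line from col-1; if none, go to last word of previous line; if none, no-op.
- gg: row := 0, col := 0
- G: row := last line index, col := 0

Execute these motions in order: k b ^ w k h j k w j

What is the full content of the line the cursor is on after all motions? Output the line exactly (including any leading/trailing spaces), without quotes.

After 1 (k): row=0 col=0 char='s'
After 2 (b): row=0 col=0 char='s'
After 3 (^): row=0 col=0 char='s'
After 4 (w): row=0 col=4 char='t'
After 5 (k): row=0 col=4 char='t'
After 6 (h): row=0 col=3 char='_'
After 7 (j): row=1 col=3 char='w'
After 8 (k): row=0 col=3 char='_'
After 9 (w): row=0 col=4 char='t'
After 10 (j): row=1 col=4 char='_'

Answer: snow  cyan  two snow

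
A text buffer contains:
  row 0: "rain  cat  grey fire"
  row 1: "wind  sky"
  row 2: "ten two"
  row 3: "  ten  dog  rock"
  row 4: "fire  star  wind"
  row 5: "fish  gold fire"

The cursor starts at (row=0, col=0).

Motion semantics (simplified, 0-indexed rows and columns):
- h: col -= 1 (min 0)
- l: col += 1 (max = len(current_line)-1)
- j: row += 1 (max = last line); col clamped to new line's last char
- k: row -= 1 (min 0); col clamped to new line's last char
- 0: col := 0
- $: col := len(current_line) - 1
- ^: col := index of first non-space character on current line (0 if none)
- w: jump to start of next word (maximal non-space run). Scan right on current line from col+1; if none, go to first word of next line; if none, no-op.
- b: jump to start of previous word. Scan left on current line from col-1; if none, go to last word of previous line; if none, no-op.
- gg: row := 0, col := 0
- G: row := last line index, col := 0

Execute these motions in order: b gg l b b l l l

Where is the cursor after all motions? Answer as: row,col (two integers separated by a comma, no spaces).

After 1 (b): row=0 col=0 char='r'
After 2 (gg): row=0 col=0 char='r'
After 3 (l): row=0 col=1 char='a'
After 4 (b): row=0 col=0 char='r'
After 5 (b): row=0 col=0 char='r'
After 6 (l): row=0 col=1 char='a'
After 7 (l): row=0 col=2 char='i'
After 8 (l): row=0 col=3 char='n'

Answer: 0,3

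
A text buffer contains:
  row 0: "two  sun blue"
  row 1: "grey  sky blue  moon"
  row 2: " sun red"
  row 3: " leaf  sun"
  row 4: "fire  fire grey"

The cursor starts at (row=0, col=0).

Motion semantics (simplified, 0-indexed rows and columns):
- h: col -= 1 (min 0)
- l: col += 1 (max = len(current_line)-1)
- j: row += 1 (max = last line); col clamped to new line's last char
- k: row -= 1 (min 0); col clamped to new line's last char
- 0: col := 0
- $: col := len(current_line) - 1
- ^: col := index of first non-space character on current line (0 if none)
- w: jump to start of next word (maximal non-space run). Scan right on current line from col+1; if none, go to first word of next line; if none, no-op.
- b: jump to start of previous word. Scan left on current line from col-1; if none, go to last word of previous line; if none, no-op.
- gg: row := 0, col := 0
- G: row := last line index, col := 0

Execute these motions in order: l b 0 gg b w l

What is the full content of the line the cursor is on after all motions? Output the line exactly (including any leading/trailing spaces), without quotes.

Answer: two  sun blue

Derivation:
After 1 (l): row=0 col=1 char='w'
After 2 (b): row=0 col=0 char='t'
After 3 (0): row=0 col=0 char='t'
After 4 (gg): row=0 col=0 char='t'
After 5 (b): row=0 col=0 char='t'
After 6 (w): row=0 col=5 char='s'
After 7 (l): row=0 col=6 char='u'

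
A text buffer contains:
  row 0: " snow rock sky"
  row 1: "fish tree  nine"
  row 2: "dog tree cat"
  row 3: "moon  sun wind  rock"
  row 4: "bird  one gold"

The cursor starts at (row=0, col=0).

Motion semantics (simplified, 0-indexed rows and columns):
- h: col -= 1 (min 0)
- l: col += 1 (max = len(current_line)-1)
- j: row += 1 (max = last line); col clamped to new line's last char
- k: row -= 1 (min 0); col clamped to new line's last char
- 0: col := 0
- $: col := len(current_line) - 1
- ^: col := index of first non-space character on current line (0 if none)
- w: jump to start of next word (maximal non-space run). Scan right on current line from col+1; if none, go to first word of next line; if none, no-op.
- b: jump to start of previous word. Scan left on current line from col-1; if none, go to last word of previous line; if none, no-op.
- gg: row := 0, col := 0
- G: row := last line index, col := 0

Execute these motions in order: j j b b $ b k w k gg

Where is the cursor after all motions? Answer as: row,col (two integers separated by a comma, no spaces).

After 1 (j): row=1 col=0 char='f'
After 2 (j): row=2 col=0 char='d'
After 3 (b): row=1 col=11 char='n'
After 4 (b): row=1 col=5 char='t'
After 5 ($): row=1 col=14 char='e'
After 6 (b): row=1 col=11 char='n'
After 7 (k): row=0 col=11 char='s'
After 8 (w): row=1 col=0 char='f'
After 9 (k): row=0 col=0 char='_'
After 10 (gg): row=0 col=0 char='_'

Answer: 0,0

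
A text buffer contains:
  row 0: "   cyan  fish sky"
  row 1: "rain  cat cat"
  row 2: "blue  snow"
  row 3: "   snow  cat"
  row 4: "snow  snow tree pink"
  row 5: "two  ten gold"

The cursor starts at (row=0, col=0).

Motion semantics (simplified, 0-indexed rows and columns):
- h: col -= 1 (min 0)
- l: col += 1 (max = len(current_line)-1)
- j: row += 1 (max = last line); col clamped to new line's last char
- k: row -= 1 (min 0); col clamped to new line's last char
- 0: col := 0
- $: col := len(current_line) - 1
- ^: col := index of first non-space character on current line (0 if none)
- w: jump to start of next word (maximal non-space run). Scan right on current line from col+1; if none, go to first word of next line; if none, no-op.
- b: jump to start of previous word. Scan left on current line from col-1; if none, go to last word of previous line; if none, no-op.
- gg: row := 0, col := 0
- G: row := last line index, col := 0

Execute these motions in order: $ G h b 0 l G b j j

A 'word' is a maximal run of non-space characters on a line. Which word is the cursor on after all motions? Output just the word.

After 1 ($): row=0 col=16 char='y'
After 2 (G): row=5 col=0 char='t'
After 3 (h): row=5 col=0 char='t'
After 4 (b): row=4 col=16 char='p'
After 5 (0): row=4 col=0 char='s'
After 6 (l): row=4 col=1 char='n'
After 7 (G): row=5 col=0 char='t'
After 8 (b): row=4 col=16 char='p'
After 9 (j): row=5 col=12 char='d'
After 10 (j): row=5 col=12 char='d'

Answer: gold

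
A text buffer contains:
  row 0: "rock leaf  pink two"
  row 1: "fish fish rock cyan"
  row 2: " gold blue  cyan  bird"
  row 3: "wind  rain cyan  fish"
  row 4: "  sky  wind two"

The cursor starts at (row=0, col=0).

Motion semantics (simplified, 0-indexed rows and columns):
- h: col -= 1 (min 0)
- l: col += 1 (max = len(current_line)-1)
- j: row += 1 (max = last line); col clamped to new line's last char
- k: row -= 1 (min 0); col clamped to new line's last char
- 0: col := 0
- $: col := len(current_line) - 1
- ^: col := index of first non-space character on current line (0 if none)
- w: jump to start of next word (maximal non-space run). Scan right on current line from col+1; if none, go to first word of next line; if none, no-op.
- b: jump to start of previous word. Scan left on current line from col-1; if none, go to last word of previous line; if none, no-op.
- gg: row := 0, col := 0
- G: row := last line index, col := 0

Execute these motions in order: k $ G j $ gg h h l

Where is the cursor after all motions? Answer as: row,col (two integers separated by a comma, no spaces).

Answer: 0,1

Derivation:
After 1 (k): row=0 col=0 char='r'
After 2 ($): row=0 col=18 char='o'
After 3 (G): row=4 col=0 char='_'
After 4 (j): row=4 col=0 char='_'
After 5 ($): row=4 col=14 char='o'
After 6 (gg): row=0 col=0 char='r'
After 7 (h): row=0 col=0 char='r'
After 8 (h): row=0 col=0 char='r'
After 9 (l): row=0 col=1 char='o'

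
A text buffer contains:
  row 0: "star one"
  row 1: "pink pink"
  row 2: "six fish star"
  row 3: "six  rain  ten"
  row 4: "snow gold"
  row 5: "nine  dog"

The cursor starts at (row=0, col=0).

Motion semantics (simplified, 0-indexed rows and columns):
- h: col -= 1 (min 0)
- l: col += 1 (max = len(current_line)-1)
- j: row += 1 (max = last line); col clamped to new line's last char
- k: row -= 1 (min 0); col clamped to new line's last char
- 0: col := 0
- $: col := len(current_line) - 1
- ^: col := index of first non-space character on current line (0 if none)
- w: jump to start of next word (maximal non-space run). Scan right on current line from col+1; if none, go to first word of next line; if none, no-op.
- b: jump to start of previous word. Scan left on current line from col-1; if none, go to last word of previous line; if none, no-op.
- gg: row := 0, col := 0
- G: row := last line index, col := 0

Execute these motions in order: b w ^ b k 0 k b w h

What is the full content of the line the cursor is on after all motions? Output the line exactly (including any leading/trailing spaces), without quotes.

Answer: star one

Derivation:
After 1 (b): row=0 col=0 char='s'
After 2 (w): row=0 col=5 char='o'
After 3 (^): row=0 col=0 char='s'
After 4 (b): row=0 col=0 char='s'
After 5 (k): row=0 col=0 char='s'
After 6 (0): row=0 col=0 char='s'
After 7 (k): row=0 col=0 char='s'
After 8 (b): row=0 col=0 char='s'
After 9 (w): row=0 col=5 char='o'
After 10 (h): row=0 col=4 char='_'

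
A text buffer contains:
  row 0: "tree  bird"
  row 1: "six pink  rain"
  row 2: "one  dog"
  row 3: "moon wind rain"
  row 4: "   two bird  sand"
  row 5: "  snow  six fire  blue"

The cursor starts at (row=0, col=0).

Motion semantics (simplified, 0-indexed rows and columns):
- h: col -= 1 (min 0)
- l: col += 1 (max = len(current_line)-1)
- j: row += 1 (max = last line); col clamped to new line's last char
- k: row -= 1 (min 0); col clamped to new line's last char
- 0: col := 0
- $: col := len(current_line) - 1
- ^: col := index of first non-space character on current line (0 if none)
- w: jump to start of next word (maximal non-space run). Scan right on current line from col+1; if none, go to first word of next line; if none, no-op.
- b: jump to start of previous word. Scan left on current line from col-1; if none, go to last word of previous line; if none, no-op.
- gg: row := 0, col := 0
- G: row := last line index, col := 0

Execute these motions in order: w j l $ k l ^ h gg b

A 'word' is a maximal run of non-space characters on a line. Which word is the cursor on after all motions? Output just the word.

After 1 (w): row=0 col=6 char='b'
After 2 (j): row=1 col=6 char='n'
After 3 (l): row=1 col=7 char='k'
After 4 ($): row=1 col=13 char='n'
After 5 (k): row=0 col=9 char='d'
After 6 (l): row=0 col=9 char='d'
After 7 (^): row=0 col=0 char='t'
After 8 (h): row=0 col=0 char='t'
After 9 (gg): row=0 col=0 char='t'
After 10 (b): row=0 col=0 char='t'

Answer: tree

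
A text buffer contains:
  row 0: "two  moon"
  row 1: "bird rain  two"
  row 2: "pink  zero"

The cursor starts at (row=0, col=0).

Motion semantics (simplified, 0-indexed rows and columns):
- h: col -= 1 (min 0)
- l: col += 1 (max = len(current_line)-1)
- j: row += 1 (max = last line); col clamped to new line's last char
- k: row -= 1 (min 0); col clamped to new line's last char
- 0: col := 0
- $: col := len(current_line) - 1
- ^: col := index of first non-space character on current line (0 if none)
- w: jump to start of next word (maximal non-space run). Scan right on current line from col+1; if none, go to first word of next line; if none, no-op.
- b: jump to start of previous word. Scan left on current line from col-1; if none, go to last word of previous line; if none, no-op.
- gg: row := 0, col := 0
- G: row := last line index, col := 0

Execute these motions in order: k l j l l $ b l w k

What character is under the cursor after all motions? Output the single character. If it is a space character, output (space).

Answer: b

Derivation:
After 1 (k): row=0 col=0 char='t'
After 2 (l): row=0 col=1 char='w'
After 3 (j): row=1 col=1 char='i'
After 4 (l): row=1 col=2 char='r'
After 5 (l): row=1 col=3 char='d'
After 6 ($): row=1 col=13 char='o'
After 7 (b): row=1 col=11 char='t'
After 8 (l): row=1 col=12 char='w'
After 9 (w): row=2 col=0 char='p'
After 10 (k): row=1 col=0 char='b'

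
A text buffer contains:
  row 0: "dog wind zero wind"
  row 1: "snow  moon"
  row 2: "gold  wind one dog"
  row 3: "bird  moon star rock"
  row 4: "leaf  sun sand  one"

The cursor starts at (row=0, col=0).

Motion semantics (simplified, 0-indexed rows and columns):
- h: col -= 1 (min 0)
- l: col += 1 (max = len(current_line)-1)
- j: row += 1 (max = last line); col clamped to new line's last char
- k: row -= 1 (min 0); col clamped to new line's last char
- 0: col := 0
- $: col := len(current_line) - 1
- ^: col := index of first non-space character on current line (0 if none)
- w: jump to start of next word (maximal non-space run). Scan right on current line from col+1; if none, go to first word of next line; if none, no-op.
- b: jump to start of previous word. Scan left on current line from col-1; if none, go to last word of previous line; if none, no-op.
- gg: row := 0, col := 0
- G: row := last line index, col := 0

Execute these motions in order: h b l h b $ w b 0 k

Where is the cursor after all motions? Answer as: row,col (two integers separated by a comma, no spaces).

Answer: 0,0

Derivation:
After 1 (h): row=0 col=0 char='d'
After 2 (b): row=0 col=0 char='d'
After 3 (l): row=0 col=1 char='o'
After 4 (h): row=0 col=0 char='d'
After 5 (b): row=0 col=0 char='d'
After 6 ($): row=0 col=17 char='d'
After 7 (w): row=1 col=0 char='s'
After 8 (b): row=0 col=14 char='w'
After 9 (0): row=0 col=0 char='d'
After 10 (k): row=0 col=0 char='d'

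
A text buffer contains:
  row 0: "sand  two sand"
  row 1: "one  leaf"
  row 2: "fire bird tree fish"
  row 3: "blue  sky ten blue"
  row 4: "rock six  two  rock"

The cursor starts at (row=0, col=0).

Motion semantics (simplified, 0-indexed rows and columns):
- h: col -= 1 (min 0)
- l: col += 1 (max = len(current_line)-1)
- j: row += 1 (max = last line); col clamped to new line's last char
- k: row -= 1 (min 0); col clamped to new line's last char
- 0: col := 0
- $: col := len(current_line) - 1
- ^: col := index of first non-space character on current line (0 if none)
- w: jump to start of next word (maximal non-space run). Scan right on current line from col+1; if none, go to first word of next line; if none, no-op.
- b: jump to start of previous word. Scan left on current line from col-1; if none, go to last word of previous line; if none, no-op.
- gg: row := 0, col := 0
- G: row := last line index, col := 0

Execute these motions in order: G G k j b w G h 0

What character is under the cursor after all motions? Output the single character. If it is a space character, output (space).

After 1 (G): row=4 col=0 char='r'
After 2 (G): row=4 col=0 char='r'
After 3 (k): row=3 col=0 char='b'
After 4 (j): row=4 col=0 char='r'
After 5 (b): row=3 col=14 char='b'
After 6 (w): row=4 col=0 char='r'
After 7 (G): row=4 col=0 char='r'
After 8 (h): row=4 col=0 char='r'
After 9 (0): row=4 col=0 char='r'

Answer: r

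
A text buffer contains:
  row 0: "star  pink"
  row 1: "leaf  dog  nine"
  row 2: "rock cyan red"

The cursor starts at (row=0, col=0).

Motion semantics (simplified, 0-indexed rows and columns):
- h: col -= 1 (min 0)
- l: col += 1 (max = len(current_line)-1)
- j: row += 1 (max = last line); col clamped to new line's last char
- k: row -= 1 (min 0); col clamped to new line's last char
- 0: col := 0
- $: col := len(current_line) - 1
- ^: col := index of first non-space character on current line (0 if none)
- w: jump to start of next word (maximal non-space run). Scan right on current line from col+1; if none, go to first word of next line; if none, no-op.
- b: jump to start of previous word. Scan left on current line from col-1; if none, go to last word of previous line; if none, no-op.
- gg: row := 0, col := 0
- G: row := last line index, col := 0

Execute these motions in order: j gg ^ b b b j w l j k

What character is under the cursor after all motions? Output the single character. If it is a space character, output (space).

Answer: o

Derivation:
After 1 (j): row=1 col=0 char='l'
After 2 (gg): row=0 col=0 char='s'
After 3 (^): row=0 col=0 char='s'
After 4 (b): row=0 col=0 char='s'
After 5 (b): row=0 col=0 char='s'
After 6 (b): row=0 col=0 char='s'
After 7 (j): row=1 col=0 char='l'
After 8 (w): row=1 col=6 char='d'
After 9 (l): row=1 col=7 char='o'
After 10 (j): row=2 col=7 char='a'
After 11 (k): row=1 col=7 char='o'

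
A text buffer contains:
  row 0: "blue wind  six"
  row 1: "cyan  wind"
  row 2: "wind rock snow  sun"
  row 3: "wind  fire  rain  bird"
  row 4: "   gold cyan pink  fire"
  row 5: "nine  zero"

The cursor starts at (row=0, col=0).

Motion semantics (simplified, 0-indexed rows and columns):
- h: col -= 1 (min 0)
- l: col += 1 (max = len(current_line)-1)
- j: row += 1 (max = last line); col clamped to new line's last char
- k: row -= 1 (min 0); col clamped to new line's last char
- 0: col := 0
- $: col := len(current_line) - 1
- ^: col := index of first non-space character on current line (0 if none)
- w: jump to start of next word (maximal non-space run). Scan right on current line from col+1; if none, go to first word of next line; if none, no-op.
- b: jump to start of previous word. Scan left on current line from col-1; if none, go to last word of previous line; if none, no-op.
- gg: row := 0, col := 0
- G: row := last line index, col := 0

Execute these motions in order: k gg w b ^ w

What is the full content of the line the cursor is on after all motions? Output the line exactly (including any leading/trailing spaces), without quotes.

Answer: blue wind  six

Derivation:
After 1 (k): row=0 col=0 char='b'
After 2 (gg): row=0 col=0 char='b'
After 3 (w): row=0 col=5 char='w'
After 4 (b): row=0 col=0 char='b'
After 5 (^): row=0 col=0 char='b'
After 6 (w): row=0 col=5 char='w'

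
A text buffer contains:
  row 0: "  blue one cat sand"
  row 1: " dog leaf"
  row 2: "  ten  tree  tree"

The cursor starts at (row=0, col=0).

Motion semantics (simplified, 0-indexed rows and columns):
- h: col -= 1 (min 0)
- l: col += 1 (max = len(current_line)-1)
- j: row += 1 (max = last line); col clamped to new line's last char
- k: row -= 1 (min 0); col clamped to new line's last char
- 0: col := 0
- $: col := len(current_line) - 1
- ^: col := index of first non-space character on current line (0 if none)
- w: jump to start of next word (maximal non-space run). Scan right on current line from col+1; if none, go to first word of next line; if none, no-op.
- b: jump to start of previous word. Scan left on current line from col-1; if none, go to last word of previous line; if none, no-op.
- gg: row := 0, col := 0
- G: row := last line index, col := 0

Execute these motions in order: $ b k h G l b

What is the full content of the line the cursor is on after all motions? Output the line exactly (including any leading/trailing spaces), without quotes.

Answer:  dog leaf

Derivation:
After 1 ($): row=0 col=18 char='d'
After 2 (b): row=0 col=15 char='s'
After 3 (k): row=0 col=15 char='s'
After 4 (h): row=0 col=14 char='_'
After 5 (G): row=2 col=0 char='_'
After 6 (l): row=2 col=1 char='_'
After 7 (b): row=1 col=5 char='l'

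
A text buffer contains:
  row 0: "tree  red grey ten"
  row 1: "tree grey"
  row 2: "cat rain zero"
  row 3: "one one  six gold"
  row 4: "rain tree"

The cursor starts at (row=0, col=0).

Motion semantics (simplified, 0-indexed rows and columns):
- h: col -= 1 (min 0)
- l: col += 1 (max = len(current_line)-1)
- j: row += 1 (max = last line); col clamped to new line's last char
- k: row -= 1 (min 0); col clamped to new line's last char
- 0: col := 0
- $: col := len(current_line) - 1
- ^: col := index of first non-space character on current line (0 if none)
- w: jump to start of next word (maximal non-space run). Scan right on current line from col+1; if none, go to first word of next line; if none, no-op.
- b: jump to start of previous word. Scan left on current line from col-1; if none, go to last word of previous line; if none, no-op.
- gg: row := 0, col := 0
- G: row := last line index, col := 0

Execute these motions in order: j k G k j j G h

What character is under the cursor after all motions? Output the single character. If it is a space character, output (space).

After 1 (j): row=1 col=0 char='t'
After 2 (k): row=0 col=0 char='t'
After 3 (G): row=4 col=0 char='r'
After 4 (k): row=3 col=0 char='o'
After 5 (j): row=4 col=0 char='r'
After 6 (j): row=4 col=0 char='r'
After 7 (G): row=4 col=0 char='r'
After 8 (h): row=4 col=0 char='r'

Answer: r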